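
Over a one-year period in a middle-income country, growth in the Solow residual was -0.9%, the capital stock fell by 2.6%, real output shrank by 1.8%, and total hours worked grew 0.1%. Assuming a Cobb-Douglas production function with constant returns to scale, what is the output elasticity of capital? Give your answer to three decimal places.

The output elasticity of capital is 0.370.

gY = gA + α·gK + (1−α)·gL, so gY − gA − gL = α(gK − gL).
-1.8 + 0.9 − 0.1 = α × (-2.6 − 0.1).
-1 = -2.7 α, so α = 0.37037.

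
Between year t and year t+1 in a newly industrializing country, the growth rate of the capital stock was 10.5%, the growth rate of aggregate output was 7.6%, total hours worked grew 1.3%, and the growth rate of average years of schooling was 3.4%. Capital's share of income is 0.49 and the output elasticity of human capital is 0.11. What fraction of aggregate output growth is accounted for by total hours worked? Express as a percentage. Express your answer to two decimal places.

Labor's share = 1 − 0.49 − 0.11 = 0.4.
Total hours worked contributed 0.4 × 1.3 = 0.52 pp.
Share of growth = 0.52 / 7.6 × 100 = 6.8421%.

6.84%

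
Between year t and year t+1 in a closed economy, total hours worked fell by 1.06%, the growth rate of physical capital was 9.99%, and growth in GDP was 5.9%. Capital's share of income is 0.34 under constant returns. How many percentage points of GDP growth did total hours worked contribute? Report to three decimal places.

Labor's share = 1 − 0.34 = 0.66.
Contribution = share × growth = 0.66 × (-1.06) = -0.6996 pp.

-0.700 pp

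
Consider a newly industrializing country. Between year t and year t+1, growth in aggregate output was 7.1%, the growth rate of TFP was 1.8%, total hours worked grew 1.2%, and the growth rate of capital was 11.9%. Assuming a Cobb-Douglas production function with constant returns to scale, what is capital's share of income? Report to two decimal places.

α = 0.38

gY = gA + α·gK + (1−α)·gL, so gY − gA − gL = α(gK − gL).
7.1 − 1.8 − 1.2 = α × (11.9 − 1.2).
4.1 = 10.7 α, so α = 0.3832.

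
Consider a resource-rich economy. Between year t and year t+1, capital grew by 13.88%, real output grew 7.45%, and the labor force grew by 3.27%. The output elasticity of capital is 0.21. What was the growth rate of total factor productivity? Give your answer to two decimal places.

Total factor productivity growth was 1.95%.

Labor's share = 1 − 0.21 = 0.79.
Capital: 0.21 × 13.88 = 2.9148 pp.
The labor force: 0.79 × 3.27 = 2.5833 pp.
TFP growth = 7.45 − 5.4981 = 1.9519%.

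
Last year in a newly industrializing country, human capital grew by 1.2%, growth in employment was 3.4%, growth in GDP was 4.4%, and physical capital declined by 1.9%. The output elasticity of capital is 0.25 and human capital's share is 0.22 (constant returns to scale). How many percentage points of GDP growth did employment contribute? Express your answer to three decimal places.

Labor's share = 1 − 0.25 − 0.22 = 0.53.
Contribution = share × growth = 0.53 × 3.4 = 1.802 pp.

1.802 percentage points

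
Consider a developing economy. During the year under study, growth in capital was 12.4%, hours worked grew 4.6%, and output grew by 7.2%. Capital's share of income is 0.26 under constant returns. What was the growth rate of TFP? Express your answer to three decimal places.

Labor's share = 1 − 0.26 = 0.74.
Capital: 0.26 × 12.4 = 3.224 pp.
Hours worked: 0.74 × 4.6 = 3.404 pp.
TFP growth = 7.2 − 6.628 = 0.572%.

0.572%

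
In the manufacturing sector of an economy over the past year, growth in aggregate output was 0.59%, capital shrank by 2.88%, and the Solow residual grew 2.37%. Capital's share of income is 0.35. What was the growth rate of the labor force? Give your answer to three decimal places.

-1.188%

Labor's share = 1 − 0.35 = 0.65.
gY = gA + 0.35×(-2.88) + 0.65×g.
0.65×g = 0.59 − 2.37 + 1.008 = -0.772.
g = -0.772 / 0.65 = -1.18769%.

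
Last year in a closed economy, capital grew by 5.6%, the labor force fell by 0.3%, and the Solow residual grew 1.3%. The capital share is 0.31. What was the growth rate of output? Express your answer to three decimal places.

2.829%

Labor's share = 1 − 0.31 = 0.69.
Capital: 0.31 × 5.6 = 1.736 pp.
The labor force: 0.69 × (-0.3) = -0.207 pp.
Output growth = 1.3 + 1.529 = 2.829%.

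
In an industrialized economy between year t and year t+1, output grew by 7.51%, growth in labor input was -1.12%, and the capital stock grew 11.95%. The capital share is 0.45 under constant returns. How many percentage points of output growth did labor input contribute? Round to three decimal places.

Labor's share = 1 − 0.45 = 0.55.
Contribution = share × growth = 0.55 × (-1.12) = -0.616 pp.

-0.616 pp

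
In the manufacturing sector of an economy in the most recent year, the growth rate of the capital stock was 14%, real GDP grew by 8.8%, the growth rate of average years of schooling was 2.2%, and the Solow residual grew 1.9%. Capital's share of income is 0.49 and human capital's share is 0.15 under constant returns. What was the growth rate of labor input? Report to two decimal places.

Labor's share = 1 − 0.49 − 0.15 = 0.36.
gY = gA + 0.49×14 + 0.15×2.2 + 0.36×g.
0.36×g = 8.8 − 1.9 − 7.19 = -0.29.
g = -0.29 / 0.36 = -0.8056%.

-0.81%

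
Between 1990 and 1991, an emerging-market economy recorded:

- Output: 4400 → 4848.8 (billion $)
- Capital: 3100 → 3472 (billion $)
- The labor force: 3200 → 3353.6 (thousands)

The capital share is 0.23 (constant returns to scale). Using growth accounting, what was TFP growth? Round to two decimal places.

Output growth = (4848.8 − 4400) / 4400 = 10.2%.
Capital growth = (3472 − 3100) / 3100 = 12%.
The labor force growth = (3353.6 − 3200) / 3200 = 4.8%.
Labor's share = 1 − 0.23 = 0.77.
Capital: 0.23 × 12 = 2.76 pp.
The labor force: 0.77 × 4.8 = 3.696 pp.
TFP growth = 10.2 − 6.456 = 3.744%.

3.74%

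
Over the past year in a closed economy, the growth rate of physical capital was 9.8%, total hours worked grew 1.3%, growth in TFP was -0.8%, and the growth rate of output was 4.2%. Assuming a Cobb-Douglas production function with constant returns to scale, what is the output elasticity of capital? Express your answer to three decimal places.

gY = gA + α·gK + (1−α)·gL, so gY − gA − gL = α(gK − gL).
4.2 + 0.8 − 1.3 = α × (9.8 − 1.3).
3.7 = 8.5 α, so α = 0.43529.

The output elasticity of capital is 0.435.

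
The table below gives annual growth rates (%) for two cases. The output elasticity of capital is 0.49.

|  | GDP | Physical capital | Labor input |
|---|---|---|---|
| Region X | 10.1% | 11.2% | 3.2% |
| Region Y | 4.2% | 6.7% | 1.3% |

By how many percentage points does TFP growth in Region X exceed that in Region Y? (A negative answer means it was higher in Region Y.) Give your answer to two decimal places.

2.73 percentage points

Labor's share = 1 − 0.49 = 0.51.
Region X: TFP = 10.1 − 5.488 − 1.632 = 2.98%.
Region Y: TFP = 4.2 − 3.283 − 0.663 = 0.254%.
Difference = 2.98 − (0.254) = 2.726 pp.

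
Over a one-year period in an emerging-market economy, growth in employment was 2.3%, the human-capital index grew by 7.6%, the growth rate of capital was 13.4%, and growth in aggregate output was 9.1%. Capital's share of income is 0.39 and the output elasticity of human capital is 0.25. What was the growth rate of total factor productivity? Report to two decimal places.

Labor's share = 1 − 0.39 − 0.25 = 0.36.
Capital: 0.39 × 13.4 = 5.226 pp.
The human-capital index: 0.25 × 7.6 = 1.9 pp.
Employment: 0.36 × 2.3 = 0.828 pp.
TFP growth = 9.1 − 7.954 = 1.146%.

Total factor productivity growth was 1.15%.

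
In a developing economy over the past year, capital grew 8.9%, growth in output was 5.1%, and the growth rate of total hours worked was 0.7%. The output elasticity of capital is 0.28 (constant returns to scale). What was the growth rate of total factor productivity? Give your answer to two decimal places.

Total factor productivity grew 2.10%.

Labor's share = 1 − 0.28 = 0.72.
Capital: 0.28 × 8.9 = 2.492 pp.
Total hours worked: 0.72 × 0.7 = 0.504 pp.
TFP growth = 5.1 − 2.996 = 2.104%.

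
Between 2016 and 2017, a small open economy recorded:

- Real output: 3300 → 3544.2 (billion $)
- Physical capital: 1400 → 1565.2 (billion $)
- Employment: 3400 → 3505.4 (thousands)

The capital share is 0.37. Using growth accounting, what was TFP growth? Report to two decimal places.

1.08%

Real output growth = (3544.2 − 3300) / 3300 = 7.4%.
Physical capital growth = (1565.2 − 1400) / 1400 = 11.8%.
Employment growth = (3505.4 − 3400) / 3400 = 3.1%.
Labor's share = 1 − 0.37 = 0.63.
Physical capital: 0.37 × 11.8 = 4.366 pp.
Employment: 0.63 × 3.1 = 1.953 pp.
TFP growth = 7.4 − 6.319 = 1.081%.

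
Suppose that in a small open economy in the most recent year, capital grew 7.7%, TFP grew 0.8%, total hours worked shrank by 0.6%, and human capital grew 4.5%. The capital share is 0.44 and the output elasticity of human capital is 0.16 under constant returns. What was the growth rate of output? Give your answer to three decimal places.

Labor's share = 1 − 0.44 − 0.16 = 0.4.
Capital: 0.44 × 7.7 = 3.388 pp.
Human capital: 0.16 × 4.5 = 0.72 pp.
Total hours worked: 0.4 × (-0.6) = -0.24 pp.
Output growth = 0.8 + 3.868 = 4.668%.

4.668%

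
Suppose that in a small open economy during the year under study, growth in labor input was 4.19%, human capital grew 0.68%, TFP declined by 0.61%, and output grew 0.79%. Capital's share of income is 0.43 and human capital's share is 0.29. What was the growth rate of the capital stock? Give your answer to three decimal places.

Labor's share = 1 − 0.43 − 0.29 = 0.28.
gY = gA + 0.29×0.68 + 0.28×4.19 + 0.43×g.
0.43×g = 0.79 + 0.61 − 1.3704 = 0.0296.
g = 0.0296 / 0.43 = 0.06884%.

0.069%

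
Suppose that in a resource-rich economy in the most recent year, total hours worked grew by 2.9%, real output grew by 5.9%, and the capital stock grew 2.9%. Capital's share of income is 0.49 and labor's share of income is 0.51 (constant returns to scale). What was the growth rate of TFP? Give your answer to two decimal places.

Labor's share = 1 − 0.49 = 0.51.
The capital stock: 0.49 × 2.9 = 1.421 pp.
Total hours worked: 0.51 × 2.9 = 1.479 pp.
TFP growth = 5.9 − 2.9 = 3%.

TFP grew 3.00%.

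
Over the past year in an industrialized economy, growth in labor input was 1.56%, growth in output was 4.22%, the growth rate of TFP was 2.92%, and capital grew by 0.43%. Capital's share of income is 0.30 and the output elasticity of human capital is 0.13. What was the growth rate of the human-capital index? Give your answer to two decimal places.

The human-capital index grew 2.17%.

Labor's share = 1 − 0.3 − 0.13 = 0.57.
gY = gA + 0.3×0.43 + 0.57×1.56 + 0.13×g.
0.13×g = 4.22 − 2.92 − 1.0182 = 0.2818.
g = 0.2818 / 0.13 = 2.1677%.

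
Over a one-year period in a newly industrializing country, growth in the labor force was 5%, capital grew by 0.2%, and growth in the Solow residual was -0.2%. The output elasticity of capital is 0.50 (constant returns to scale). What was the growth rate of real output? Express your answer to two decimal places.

2.40%

Labor's share = 1 − 0.5 = 0.5.
Capital: 0.5 × 0.2 = 0.1 pp.
The labor force: 0.5 × 5 = 2.5 pp.
Output growth = -0.2 + 2.6 = 2.4%.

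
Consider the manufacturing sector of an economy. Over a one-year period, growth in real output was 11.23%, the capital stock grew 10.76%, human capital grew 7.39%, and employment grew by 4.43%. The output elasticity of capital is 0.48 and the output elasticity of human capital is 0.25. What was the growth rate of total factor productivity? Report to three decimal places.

3.022%

Labor's share = 1 − 0.48 − 0.25 = 0.27.
The capital stock: 0.48 × 10.76 = 5.1648 pp.
Human capital: 0.25 × 7.39 = 1.8475 pp.
Employment: 0.27 × 4.43 = 1.1961 pp.
TFP growth = 11.23 − 8.2084 = 3.0216%.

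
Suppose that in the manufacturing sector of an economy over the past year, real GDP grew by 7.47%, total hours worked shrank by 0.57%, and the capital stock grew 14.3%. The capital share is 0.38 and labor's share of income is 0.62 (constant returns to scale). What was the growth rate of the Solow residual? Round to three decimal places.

The Solow residual growth was 2.389%.

Labor's share = 1 − 0.38 = 0.62.
The capital stock: 0.38 × 14.3 = 5.434 pp.
Total hours worked: 0.62 × (-0.57) = -0.3534 pp.
TFP growth = 7.47 − 5.0806 = 2.3894%.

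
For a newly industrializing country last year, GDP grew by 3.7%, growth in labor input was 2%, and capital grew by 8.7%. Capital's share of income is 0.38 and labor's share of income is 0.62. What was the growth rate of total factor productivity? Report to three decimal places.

-0.846%

Labor's share = 1 − 0.38 = 0.62.
Capital: 0.38 × 8.7 = 3.306 pp.
Labor input: 0.62 × 2 = 1.24 pp.
TFP growth = 3.7 − 4.546 = -0.846%.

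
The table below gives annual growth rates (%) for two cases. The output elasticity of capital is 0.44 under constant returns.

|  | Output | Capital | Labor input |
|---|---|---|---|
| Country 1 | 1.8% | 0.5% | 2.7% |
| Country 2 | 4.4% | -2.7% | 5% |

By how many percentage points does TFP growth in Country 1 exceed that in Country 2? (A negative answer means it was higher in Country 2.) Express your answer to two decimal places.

Labor's share = 1 − 0.44 = 0.56.
Country 1: TFP = 1.8 − 0.22 − 1.512 = 0.068%.
Country 2: TFP = 4.4 + 1.188 − 2.8 = 2.788%.
Difference = 0.068 − (2.788) = -2.72 pp.

-2.72 percentage points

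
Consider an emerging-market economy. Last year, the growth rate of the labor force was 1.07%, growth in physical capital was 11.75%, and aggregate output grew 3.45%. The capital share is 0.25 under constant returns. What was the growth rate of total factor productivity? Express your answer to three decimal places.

-0.290%

Labor's share = 1 − 0.25 = 0.75.
Physical capital: 0.25 × 11.75 = 2.9375 pp.
The labor force: 0.75 × 1.07 = 0.8025 pp.
TFP growth = 3.45 − 3.74 = -0.29%.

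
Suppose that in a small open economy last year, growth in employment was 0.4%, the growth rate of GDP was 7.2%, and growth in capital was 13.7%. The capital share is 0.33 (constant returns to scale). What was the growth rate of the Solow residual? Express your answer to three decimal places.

2.411%

Labor's share = 1 − 0.33 = 0.67.
Capital: 0.33 × 13.7 = 4.521 pp.
Employment: 0.67 × 0.4 = 0.268 pp.
TFP growth = 7.2 − 4.789 = 2.411%.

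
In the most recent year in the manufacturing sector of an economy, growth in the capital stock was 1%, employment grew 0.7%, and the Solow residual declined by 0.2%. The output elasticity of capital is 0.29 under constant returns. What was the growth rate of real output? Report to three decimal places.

Real output grew 0.587%.

Labor's share = 1 − 0.29 = 0.71.
The capital stock: 0.29 × 1 = 0.29 pp.
Employment: 0.71 × 0.7 = 0.497 pp.
Output growth = -0.2 + 0.787 = 0.587%.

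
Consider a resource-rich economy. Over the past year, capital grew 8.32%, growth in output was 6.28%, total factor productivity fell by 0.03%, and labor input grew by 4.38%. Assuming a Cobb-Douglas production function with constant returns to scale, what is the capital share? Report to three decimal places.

gY = gA + α·gK + (1−α)·gL, so gY − gA − gL = α(gK − gL).
6.28 + 0.03 − 4.38 = α × (8.32 − 4.38).
1.93 = 3.94 α, so α = 0.48985.

0.490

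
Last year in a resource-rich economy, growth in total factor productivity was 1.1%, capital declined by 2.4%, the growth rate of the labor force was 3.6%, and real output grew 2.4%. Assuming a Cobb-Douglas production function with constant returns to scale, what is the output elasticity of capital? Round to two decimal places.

gY = gA + α·gK + (1−α)·gL, so gY − gA − gL = α(gK − gL).
2.4 − 1.1 − 3.6 = α × (-2.4 − 3.6).
-2.3 = -6 α, so α = 0.3833.

The output elasticity of capital is 0.38.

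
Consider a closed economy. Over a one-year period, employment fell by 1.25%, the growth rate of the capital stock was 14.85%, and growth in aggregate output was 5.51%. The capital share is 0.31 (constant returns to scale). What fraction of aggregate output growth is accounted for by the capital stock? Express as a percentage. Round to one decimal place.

The capital stock contributed 0.31 × 14.85 = 4.6035 pp.
Share of growth = 4.6035 / 5.51 × 100 = 83.548%.

83.5%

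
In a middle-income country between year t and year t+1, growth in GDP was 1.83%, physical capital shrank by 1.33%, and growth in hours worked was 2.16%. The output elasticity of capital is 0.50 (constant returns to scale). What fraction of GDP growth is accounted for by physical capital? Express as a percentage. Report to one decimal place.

-36.3%

Physical capital contributed 0.5 × (-1.33) = -0.665 pp.
Share of growth = -0.665 / 1.83 × 100 = -36.339%.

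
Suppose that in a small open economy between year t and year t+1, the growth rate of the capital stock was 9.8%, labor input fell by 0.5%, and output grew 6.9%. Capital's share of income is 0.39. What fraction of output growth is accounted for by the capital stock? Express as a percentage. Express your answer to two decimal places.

The capital stock contributed 0.39 × 9.8 = 3.822 pp.
Share of growth = 3.822 / 6.9 × 100 = 55.3913%.

The capital stock accounted for 55.39% of growth.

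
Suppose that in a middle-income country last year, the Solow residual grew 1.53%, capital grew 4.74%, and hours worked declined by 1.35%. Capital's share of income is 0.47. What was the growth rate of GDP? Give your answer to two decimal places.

Labor's share = 1 − 0.47 = 0.53.
Capital: 0.47 × 4.74 = 2.2278 pp.
Hours worked: 0.53 × (-1.35) = -0.7155 pp.
Output growth = 1.53 + 1.5123 = 3.0423%.

3.04%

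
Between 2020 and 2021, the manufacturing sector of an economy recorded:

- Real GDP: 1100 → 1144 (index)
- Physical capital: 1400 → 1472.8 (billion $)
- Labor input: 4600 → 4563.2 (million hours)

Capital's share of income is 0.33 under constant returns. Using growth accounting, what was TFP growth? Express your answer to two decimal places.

2.82%

Real GDP growth = (1144 − 1100) / 1100 = 4%.
Physical capital growth = (1472.8 − 1400) / 1400 = 5.2%.
Labor input growth = (4563.2 − 4600) / 4600 = -0.8%.
Labor's share = 1 − 0.33 = 0.67.
Physical capital: 0.33 × 5.2 = 1.716 pp.
Labor input: 0.67 × (-0.8) = -0.536 pp.
TFP growth = 4 − 1.18 = 2.82%.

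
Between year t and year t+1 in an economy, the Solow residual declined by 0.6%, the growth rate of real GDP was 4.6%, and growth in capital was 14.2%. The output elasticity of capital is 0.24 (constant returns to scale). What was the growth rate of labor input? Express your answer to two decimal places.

2.36%

Labor's share = 1 − 0.24 = 0.76.
gY = gA + 0.24×14.2 + 0.76×g.
0.76×g = 4.6 + 0.6 − 3.408 = 1.792.
g = 1.792 / 0.76 = 2.3579%.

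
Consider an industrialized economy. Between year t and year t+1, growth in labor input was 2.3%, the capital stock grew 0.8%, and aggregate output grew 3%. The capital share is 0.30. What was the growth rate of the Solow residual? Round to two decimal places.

The Solow residual growth was 1.15%.

Labor's share = 1 − 0.3 = 0.7.
The capital stock: 0.3 × 0.8 = 0.24 pp.
Labor input: 0.7 × 2.3 = 1.61 pp.
TFP growth = 3 − 1.85 = 1.15%.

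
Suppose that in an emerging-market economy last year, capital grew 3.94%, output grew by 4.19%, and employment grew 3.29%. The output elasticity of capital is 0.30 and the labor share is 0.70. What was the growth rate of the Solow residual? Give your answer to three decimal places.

Labor's share = 1 − 0.3 = 0.7.
Capital: 0.3 × 3.94 = 1.182 pp.
Employment: 0.7 × 3.29 = 2.303 pp.
TFP growth = 4.19 − 3.485 = 0.705%.

0.705%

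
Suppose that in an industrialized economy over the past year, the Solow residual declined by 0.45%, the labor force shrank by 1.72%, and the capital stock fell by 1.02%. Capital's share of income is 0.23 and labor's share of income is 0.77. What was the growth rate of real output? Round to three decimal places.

-2.009%

Labor's share = 1 − 0.23 = 0.77.
The capital stock: 0.23 × (-1.02) = -0.2346 pp.
The labor force: 0.77 × (-1.72) = -1.3244 pp.
Output growth = -0.45 + (-1.559) = -2.009%.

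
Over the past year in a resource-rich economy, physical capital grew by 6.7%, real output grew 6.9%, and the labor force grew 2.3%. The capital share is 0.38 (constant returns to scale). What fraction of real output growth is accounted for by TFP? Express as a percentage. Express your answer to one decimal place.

Labor's share = 1 − 0.38 = 0.62.
Physical capital: 0.38 × 6.7 = 2.546 pp.
The labor force: 0.62 × 2.3 = 1.426 pp.
TFP growth = 6.9 − 3.972 = 2.928%.
TFP share of growth = 2.928 / 6.9 × 100 = 42.435%.

TFP accounted for 42.4% of growth.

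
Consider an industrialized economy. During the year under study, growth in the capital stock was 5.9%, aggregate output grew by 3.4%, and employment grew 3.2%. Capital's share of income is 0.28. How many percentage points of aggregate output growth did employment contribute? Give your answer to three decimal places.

2.304

Labor's share = 1 − 0.28 = 0.72.
Contribution = share × growth = 0.72 × 3.2 = 2.304 pp.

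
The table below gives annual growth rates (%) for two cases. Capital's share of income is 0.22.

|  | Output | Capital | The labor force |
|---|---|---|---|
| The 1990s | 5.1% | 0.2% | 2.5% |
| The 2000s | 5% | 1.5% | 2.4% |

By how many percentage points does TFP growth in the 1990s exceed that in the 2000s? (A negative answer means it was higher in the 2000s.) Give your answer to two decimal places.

Labor's share = 1 − 0.22 = 0.78.
The 1990s: TFP = 5.1 − 0.044 − 1.95 = 3.106%.
The 2000s: TFP = 5 − 0.33 − 1.872 = 2.798%.
Difference = 3.106 − (2.798) = 0.308 pp.

0.31 percentage points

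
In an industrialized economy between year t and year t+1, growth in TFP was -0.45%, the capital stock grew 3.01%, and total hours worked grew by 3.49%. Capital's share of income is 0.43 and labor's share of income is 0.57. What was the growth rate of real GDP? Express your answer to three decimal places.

Real GDP growth was 2.834%.

Labor's share = 1 − 0.43 = 0.57.
The capital stock: 0.43 × 3.01 = 1.2943 pp.
Total hours worked: 0.57 × 3.49 = 1.9893 pp.
Output growth = -0.45 + 3.2836 = 2.8336%.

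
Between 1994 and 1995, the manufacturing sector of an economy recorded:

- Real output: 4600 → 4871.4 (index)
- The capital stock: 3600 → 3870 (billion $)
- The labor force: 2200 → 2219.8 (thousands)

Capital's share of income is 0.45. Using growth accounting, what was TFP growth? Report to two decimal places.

Real output growth = (4871.4 − 4600) / 4600 = 5.9%.
The capital stock growth = (3870 − 3600) / 3600 = 7.5%.
The labor force growth = (2219.8 − 2200) / 2200 = 0.9%.
Labor's share = 1 − 0.45 = 0.55.
The capital stock: 0.45 × 7.5 = 3.375 pp.
The labor force: 0.55 × 0.9 = 0.495 pp.
TFP growth = 5.9 − 3.87 = 2.03%.

2.03%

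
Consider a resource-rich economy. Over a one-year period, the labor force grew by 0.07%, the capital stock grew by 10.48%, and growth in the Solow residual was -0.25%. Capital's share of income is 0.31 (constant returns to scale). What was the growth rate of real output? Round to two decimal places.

Labor's share = 1 − 0.31 = 0.69.
The capital stock: 0.31 × 10.48 = 3.2488 pp.
The labor force: 0.69 × 0.07 = 0.0483 pp.
Output growth = -0.25 + 3.2971 = 3.0471%.

3.05%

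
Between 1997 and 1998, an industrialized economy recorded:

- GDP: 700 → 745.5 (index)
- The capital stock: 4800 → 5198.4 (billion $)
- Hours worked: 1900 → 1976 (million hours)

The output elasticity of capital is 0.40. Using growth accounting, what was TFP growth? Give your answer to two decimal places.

GDP growth = (745.5 − 700) / 700 = 6.5%.
The capital stock growth = (5198.4 − 4800) / 4800 = 8.3%.
Hours worked growth = (1976 − 1900) / 1900 = 4%.
Labor's share = 1 − 0.4 = 0.6.
The capital stock: 0.4 × 8.3 = 3.32 pp.
Hours worked: 0.6 × 4 = 2.4 pp.
TFP growth = 6.5 − 5.72 = 0.78%.

0.78%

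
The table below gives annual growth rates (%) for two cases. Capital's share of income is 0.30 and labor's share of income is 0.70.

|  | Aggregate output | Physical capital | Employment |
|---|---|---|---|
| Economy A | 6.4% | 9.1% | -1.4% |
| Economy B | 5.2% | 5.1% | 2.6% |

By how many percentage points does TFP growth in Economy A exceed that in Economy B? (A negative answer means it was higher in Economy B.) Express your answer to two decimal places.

Labor's share = 1 − 0.3 = 0.7.
Economy A: TFP = 6.4 − 2.73 + 0.98 = 4.65%.
Economy B: TFP = 5.2 − 1.53 − 1.82 = 1.85%.
Difference = 4.65 − (1.85) = 2.8 pp.

2.80 percentage points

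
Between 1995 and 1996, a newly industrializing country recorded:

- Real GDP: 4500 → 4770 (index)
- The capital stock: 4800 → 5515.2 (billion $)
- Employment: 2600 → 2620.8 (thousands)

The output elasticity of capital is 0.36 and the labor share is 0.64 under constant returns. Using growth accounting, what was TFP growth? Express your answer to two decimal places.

TFP growth was 0.12%.

Real GDP growth = (4770 − 4500) / 4500 = 6%.
The capital stock growth = (5515.2 − 4800) / 4800 = 14.9%.
Employment growth = (2620.8 − 2600) / 2600 = 0.8%.
Labor's share = 1 − 0.36 = 0.64.
The capital stock: 0.36 × 14.9 = 5.364 pp.
Employment: 0.64 × 0.8 = 0.512 pp.
TFP growth = 6 − 5.876 = 0.124%.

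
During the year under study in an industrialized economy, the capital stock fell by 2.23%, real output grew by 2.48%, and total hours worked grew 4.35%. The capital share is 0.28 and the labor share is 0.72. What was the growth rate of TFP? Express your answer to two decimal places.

Labor's share = 1 − 0.28 = 0.72.
The capital stock: 0.28 × (-2.23) = -0.6244 pp.
Total hours worked: 0.72 × 4.35 = 3.132 pp.
TFP growth = 2.48 − 2.5076 = -0.0276%.

-0.03%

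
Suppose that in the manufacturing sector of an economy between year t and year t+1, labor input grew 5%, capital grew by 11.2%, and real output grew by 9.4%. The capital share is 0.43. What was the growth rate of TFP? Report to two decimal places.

1.73%

Labor's share = 1 − 0.43 = 0.57.
Capital: 0.43 × 11.2 = 4.816 pp.
Labor input: 0.57 × 5 = 2.85 pp.
TFP growth = 9.4 − 7.666 = 1.734%.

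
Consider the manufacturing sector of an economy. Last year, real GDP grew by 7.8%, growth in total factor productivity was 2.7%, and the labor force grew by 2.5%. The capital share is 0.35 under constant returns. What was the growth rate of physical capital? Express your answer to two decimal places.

9.93%

Labor's share = 1 − 0.35 = 0.65.
gY = gA + 0.65×2.5 + 0.35×g.
0.35×g = 7.8 − 2.7 − 1.625 = 3.475.
g = 3.475 / 0.35 = 9.9286%.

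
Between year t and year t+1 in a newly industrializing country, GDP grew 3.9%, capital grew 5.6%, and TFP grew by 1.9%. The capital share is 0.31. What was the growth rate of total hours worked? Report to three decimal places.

Labor's share = 1 − 0.31 = 0.69.
gY = gA + 0.31×5.6 + 0.69×g.
0.69×g = 3.9 − 1.9 − 1.736 = 0.264.
g = 0.264 / 0.69 = 0.38261%.

0.383%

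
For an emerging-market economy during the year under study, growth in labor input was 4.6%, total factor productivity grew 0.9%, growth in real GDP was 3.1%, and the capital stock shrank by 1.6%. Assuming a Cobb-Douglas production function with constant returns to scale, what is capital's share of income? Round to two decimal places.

gY = gA + α·gK + (1−α)·gL, so gY − gA − gL = α(gK − gL).
3.1 − 0.9 − 4.6 = α × (-1.6 − 4.6).
-2.4 = -6.2 α, so α = 0.3871.

α = 0.39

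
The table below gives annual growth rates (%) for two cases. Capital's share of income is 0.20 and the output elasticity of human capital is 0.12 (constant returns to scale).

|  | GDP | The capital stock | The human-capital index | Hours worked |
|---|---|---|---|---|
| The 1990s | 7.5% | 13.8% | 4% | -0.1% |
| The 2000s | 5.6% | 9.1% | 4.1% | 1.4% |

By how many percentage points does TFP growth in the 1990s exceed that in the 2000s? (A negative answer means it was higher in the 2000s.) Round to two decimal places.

1.99 percentage points

Labor's share = 1 − 0.2 − 0.12 = 0.68.
The 1990s: TFP = 7.5 − 2.76 − 0.48 + 0.068 = 4.328%.
The 2000s: TFP = 5.6 − 1.82 − 0.492 − 0.952 = 2.336%.
Difference = 4.328 − (2.336) = 1.992 pp.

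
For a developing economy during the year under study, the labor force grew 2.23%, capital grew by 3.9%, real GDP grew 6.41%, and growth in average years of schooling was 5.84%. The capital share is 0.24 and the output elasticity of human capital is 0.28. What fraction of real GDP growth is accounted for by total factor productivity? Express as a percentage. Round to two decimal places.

Labor's share = 1 − 0.24 − 0.28 = 0.48.
Capital: 0.24 × 3.9 = 0.936 pp.
Average years of schooling: 0.28 × 5.84 = 1.6352 pp.
The labor force: 0.48 × 2.23 = 1.0704 pp.
TFP growth = 6.41 − 3.6416 = 2.7684%.
TFP share of growth = 2.7684 / 6.41 × 100 = 43.1888%.

43.19%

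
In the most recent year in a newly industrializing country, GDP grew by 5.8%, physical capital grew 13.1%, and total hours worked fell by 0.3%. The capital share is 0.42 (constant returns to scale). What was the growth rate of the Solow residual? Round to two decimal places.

Labor's share = 1 − 0.42 = 0.58.
Physical capital: 0.42 × 13.1 = 5.502 pp.
Total hours worked: 0.58 × (-0.3) = -0.174 pp.
TFP growth = 5.8 − 5.328 = 0.472%.

The Solow residual grew 0.47%.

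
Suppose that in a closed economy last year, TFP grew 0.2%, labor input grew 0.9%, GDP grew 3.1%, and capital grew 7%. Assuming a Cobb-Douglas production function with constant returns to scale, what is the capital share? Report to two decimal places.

gY = gA + α·gK + (1−α)·gL, so gY − gA − gL = α(gK − gL).
3.1 − 0.2 − 0.9 = α × (7 − 0.9).
2 = 6.1 α, so α = 0.3279.

The capital share is 0.33.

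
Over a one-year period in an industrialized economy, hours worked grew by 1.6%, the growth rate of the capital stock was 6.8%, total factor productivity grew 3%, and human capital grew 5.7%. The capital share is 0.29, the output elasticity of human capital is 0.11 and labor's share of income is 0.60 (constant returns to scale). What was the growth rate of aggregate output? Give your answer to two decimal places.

Labor's share = 1 − 0.29 − 0.11 = 0.6.
The capital stock: 0.29 × 6.8 = 1.972 pp.
Human capital: 0.11 × 5.7 = 0.627 pp.
Hours worked: 0.6 × 1.6 = 0.96 pp.
Output growth = 3 + 3.559 = 6.559%.

Aggregate output growth was 6.56%.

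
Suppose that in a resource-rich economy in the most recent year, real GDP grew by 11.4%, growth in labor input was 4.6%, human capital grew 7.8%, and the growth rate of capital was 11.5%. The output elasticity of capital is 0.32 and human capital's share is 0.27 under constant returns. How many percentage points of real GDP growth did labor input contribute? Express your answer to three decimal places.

1.886 percentage points

Labor's share = 1 − 0.32 − 0.27 = 0.41.
Contribution = share × growth = 0.41 × 4.6 = 1.886 pp.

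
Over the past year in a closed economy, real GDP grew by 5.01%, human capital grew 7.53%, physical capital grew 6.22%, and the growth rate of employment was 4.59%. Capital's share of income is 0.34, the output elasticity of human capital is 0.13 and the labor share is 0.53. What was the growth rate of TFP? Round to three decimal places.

Labor's share = 1 − 0.34 − 0.13 = 0.53.
Physical capital: 0.34 × 6.22 = 2.1148 pp.
Human capital: 0.13 × 7.53 = 0.9789 pp.
Employment: 0.53 × 4.59 = 2.4327 pp.
TFP growth = 5.01 − 5.5264 = -0.5164%.

-0.516%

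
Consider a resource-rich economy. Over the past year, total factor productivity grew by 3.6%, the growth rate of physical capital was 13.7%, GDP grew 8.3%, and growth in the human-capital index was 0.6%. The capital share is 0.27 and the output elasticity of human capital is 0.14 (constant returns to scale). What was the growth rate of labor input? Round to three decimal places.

Labor input grew 1.554%.

Labor's share = 1 − 0.27 − 0.14 = 0.59.
gY = gA + 0.27×13.7 + 0.14×0.6 + 0.59×g.
0.59×g = 8.3 − 3.6 − 3.783 = 0.917.
g = 0.917 / 0.59 = 1.55424%.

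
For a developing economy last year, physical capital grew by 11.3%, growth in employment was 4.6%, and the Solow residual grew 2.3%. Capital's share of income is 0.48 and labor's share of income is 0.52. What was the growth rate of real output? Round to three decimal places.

Labor's share = 1 − 0.48 = 0.52.
Physical capital: 0.48 × 11.3 = 5.424 pp.
Employment: 0.52 × 4.6 = 2.392 pp.
Output growth = 2.3 + 7.816 = 10.116%.

Real output grew 10.116%.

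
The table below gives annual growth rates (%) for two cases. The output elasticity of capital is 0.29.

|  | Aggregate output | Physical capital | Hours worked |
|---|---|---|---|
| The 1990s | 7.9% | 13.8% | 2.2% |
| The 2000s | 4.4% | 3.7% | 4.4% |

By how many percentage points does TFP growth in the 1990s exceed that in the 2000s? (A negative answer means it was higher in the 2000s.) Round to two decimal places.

Labor's share = 1 − 0.29 = 0.71.
The 1990s: TFP = 7.9 − 4.002 − 1.562 = 2.336%.
The 2000s: TFP = 4.4 − 1.073 − 3.124 = 0.203%.
Difference = 2.336 − (0.203) = 2.133 pp.

2.13 percentage points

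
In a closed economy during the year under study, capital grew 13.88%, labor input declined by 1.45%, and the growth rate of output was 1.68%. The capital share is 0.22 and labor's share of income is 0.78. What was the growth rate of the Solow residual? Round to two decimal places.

Labor's share = 1 − 0.22 = 0.78.
Capital: 0.22 × 13.88 = 3.0536 pp.
Labor input: 0.78 × (-1.45) = -1.131 pp.
TFP growth = 1.68 − 1.9226 = -0.2426%.

-0.24%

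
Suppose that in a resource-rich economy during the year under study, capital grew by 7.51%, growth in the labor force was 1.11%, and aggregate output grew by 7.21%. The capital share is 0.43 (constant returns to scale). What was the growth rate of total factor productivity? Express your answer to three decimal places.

3.348%

Labor's share = 1 − 0.43 = 0.57.
Capital: 0.43 × 7.51 = 3.2293 pp.
The labor force: 0.57 × 1.11 = 0.6327 pp.
TFP growth = 7.21 − 3.862 = 3.348%.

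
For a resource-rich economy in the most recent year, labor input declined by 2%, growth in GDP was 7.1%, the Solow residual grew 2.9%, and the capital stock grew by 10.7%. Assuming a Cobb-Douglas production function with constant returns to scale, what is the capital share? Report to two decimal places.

gY = gA + α·gK + (1−α)·gL, so gY − gA − gL = α(gK − gL).
7.1 − 2.9 + 2 = α × (10.7 − (-2)).
6.2 = 12.7 α, so α = 0.4882.

The capital share is 0.49.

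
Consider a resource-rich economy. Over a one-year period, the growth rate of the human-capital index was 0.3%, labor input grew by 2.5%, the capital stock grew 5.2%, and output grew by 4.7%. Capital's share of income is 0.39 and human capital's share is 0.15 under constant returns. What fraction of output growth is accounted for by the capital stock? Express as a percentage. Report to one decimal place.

43.1%

The capital stock contributed 0.39 × 5.2 = 2.028 pp.
Share of growth = 2.028 / 4.7 × 100 = 43.149%.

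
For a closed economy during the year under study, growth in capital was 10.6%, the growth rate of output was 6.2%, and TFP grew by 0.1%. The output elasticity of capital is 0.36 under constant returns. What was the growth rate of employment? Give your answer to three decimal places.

Labor's share = 1 − 0.36 = 0.64.
gY = gA + 0.36×10.6 + 0.64×g.
0.64×g = 6.2 − 0.1 − 3.816 = 2.284.
g = 2.284 / 0.64 = 3.56875%.

3.569%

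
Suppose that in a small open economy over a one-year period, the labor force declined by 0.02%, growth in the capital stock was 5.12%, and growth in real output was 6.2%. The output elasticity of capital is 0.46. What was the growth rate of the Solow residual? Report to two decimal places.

Labor's share = 1 − 0.46 = 0.54.
The capital stock: 0.46 × 5.12 = 2.3552 pp.
The labor force: 0.54 × (-0.02) = -0.0108 pp.
TFP growth = 6.2 − 2.3444 = 3.8556%.

3.86%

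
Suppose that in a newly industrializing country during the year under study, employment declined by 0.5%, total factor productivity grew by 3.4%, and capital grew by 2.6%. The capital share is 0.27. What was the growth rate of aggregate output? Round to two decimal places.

3.74%

Labor's share = 1 − 0.27 = 0.73.
Capital: 0.27 × 2.6 = 0.702 pp.
Employment: 0.73 × (-0.5) = -0.365 pp.
Output growth = 3.4 + 0.337 = 3.737%.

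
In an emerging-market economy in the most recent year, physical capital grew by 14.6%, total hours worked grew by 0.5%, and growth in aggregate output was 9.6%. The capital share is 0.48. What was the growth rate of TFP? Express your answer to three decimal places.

TFP growth was 2.332%.

Labor's share = 1 − 0.48 = 0.52.
Physical capital: 0.48 × 14.6 = 7.008 pp.
Total hours worked: 0.52 × 0.5 = 0.26 pp.
TFP growth = 9.6 − 7.268 = 2.332%.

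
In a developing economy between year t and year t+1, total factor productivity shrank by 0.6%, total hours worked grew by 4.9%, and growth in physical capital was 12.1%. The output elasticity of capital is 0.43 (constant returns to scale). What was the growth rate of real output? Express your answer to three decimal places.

Labor's share = 1 − 0.43 = 0.57.
Physical capital: 0.43 × 12.1 = 5.203 pp.
Total hours worked: 0.57 × 4.9 = 2.793 pp.
Output growth = -0.6 + 7.996 = 7.396%.

7.396%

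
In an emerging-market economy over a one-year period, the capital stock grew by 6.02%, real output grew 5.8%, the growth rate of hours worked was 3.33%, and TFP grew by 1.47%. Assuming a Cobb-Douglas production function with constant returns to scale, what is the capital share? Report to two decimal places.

gY = gA + α·gK + (1−α)·gL, so gY − gA − gL = α(gK − gL).
5.8 − 1.47 − 3.33 = α × (6.02 − 3.33).
1 = 2.69 α, so α = 0.3717.

The capital share is 0.37.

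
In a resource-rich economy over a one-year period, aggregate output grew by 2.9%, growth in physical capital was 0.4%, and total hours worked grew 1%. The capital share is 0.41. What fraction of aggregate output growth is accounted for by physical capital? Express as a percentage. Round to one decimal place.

Physical capital contributed 0.41 × 0.4 = 0.164 pp.
Share of growth = 0.164 / 2.9 × 100 = 5.655%.

Physical capital accounted for 5.7% of growth.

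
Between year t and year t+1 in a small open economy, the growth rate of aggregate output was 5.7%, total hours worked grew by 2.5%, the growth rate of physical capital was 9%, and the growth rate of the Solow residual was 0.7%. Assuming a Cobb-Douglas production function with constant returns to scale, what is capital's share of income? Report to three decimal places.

0.385

gY = gA + α·gK + (1−α)·gL, so gY − gA − gL = α(gK − gL).
5.7 − 0.7 − 2.5 = α × (9 − 2.5).
2.5 = 6.5 α, so α = 0.38462.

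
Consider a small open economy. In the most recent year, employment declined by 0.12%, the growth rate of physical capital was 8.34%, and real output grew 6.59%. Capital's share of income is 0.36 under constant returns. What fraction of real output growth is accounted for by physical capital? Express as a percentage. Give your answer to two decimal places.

Physical capital contributed 0.36 × 8.34 = 3.0024 pp.
Share of growth = 3.0024 / 6.59 × 100 = 45.5599%.

Physical capital accounted for 45.56% of growth.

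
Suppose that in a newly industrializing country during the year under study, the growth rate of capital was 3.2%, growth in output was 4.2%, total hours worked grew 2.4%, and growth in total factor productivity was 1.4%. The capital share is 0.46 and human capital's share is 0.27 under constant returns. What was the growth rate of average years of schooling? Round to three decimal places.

Labor's share = 1 − 0.46 − 0.27 = 0.27.
gY = gA + 0.46×3.2 + 0.27×2.4 + 0.27×g.
0.27×g = 4.2 − 1.4 − 2.12 = 0.68.
g = 0.68 / 0.27 = 2.51852%.

2.519%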